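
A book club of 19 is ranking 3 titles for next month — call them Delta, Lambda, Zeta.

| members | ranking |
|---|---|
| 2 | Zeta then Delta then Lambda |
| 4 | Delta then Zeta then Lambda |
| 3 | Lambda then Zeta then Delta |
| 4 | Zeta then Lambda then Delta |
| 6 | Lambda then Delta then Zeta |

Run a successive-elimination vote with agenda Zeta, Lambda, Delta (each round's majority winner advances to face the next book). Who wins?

Delta

Round 1: Zeta vs Lambda — 10–9, Zeta advances.
Round 2: Zeta vs Delta — 9–10, Delta advances.
The agenda winner is Delta.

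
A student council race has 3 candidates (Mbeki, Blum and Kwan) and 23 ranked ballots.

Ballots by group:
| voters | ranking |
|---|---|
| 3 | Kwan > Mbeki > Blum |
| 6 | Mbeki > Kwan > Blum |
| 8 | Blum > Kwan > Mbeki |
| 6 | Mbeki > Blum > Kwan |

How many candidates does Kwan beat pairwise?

Kwan against each rival (23 voters):
Kwan vs Mbeki: Kwan preferred on 3+8 = 11 ballots; Mbeki wins 12–11.
Kwan vs Blum: 3+6 = 9 for Kwan, 14 for Blum — Blum by 14–9.
Kwan beats no one; loses to Mbeki, Blum — 0 pairwise wins.

0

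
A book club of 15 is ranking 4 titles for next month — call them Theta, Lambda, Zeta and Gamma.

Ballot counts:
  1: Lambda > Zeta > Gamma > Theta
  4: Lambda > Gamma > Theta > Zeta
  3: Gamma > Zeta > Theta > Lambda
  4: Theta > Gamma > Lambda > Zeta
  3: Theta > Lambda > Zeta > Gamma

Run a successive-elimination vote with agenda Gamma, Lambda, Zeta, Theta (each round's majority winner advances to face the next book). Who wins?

Theta

Round 1: Gamma vs Lambda — 7–8, Lambda advances.
Round 2: Lambda vs Zeta — 12–3, Lambda advances.
Round 3: Lambda vs Theta — 5–10, Theta advances.
The agenda winner is Theta.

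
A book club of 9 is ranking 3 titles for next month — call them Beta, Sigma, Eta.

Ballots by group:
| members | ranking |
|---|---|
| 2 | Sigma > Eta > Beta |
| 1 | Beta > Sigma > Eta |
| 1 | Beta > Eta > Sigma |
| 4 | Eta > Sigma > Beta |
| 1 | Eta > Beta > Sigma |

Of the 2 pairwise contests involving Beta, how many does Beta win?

0

Beta against each rival (9 members):
Beta vs Sigma: Sigma, 6–3.
Beta vs Eta: 2 to 7, Eta.
Beta beats no one; loses to Sigma, Eta — 0 pairwise wins.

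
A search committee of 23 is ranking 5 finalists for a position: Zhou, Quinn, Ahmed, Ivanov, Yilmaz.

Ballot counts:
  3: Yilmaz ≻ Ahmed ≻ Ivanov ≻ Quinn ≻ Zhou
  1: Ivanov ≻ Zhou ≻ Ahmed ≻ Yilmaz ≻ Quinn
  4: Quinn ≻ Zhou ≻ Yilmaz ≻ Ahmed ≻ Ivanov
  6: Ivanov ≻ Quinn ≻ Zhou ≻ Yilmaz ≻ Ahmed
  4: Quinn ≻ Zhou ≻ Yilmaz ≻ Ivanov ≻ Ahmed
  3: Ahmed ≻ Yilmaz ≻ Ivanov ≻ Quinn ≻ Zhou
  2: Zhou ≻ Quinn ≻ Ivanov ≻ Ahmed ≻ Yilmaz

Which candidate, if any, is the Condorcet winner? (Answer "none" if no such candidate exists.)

Head-to-head results (23 committee members):
Zhou vs Quinn: Quinn, 20–3.
Zhou vs Ahmed: Zhou wins 17–6.
Zhou vs Ivanov: Ivanov, 13–10.
Zhou–Yilmaz: Zhou 17–6.
Quinn vs Ahmed: Quinn, 16–7.
Quinn vs Ivanov: Ivanov, 13–10.
Quinn–Yilmaz: Quinn 16–7.
Ahmed vs Ivanov: Ivanov wins 13–10.
Ahmed vs Yilmaz: Yilmaz wins 17–6.
Ivanov vs Yilmaz: Yilmaz, 14–9.
No candidate is unbeaten: Zhou loses to Quinn; Quinn loses to Ivanov; Ahmed loses to Zhou; Ivanov loses to Yilmaz; Yilmaz loses to Zhou. In particular Zhou → Yilmaz → Ivanov → Zhou is a majority cycle — no Condorcet winner exists.

none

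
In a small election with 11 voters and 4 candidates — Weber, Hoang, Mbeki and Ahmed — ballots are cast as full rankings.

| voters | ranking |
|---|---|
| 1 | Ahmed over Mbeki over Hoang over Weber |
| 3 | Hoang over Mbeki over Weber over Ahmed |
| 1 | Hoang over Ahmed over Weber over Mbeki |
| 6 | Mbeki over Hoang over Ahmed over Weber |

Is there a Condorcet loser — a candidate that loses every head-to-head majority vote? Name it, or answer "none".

Weber

Pairwise majorities:
Weber vs Hoang: Hoang wins 11–0.
Weber vs Mbeki: 1 to 10, Mbeki.
Weber vs Ahmed: Ahmed, 8–3.
Hoang vs Mbeki: 4 to 7, Mbeki.
Hoang vs Ahmed: Hoang preferred on 3+1+6 = 10 ballots; Hoang wins 10–1.
Mbeki vs Ahmed: Mbeki, 9–2.
Weber is beaten in every head-to-head and is the Condorcet loser.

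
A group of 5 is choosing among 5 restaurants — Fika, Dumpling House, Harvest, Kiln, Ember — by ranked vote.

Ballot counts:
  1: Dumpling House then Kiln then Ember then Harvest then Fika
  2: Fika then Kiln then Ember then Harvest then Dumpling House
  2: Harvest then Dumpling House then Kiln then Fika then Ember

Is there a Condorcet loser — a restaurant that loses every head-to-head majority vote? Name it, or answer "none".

Head-to-head results (5 friends):
Fika–Dumpling House: Dumpling House 3–2.
Fika vs Harvest: Harvest wins 3–2.
Fika vs Kiln: Kiln, 3–2.
Fika vs Ember: Fika preferred on 2+2 = 4 ballots; Fika wins 4–1.
Dumpling House vs Harvest: Dumpling House preferred on 1 ballot; Harvest wins 4–1.
Dumpling House–Kiln: Dumpling House 3–2.
Dumpling House vs Ember: Dumpling House wins 3–2.
Harvest vs Kiln: 2 to 3, Kiln.
Harvest vs Ember: Ember, 3–2.
Kiln vs Ember: 1+2+2 = 5 for Kiln, 0 for Ember — Kiln by 5–0.
Each restaurant has at least one pairwise win (Fika beats Ember; Dumpling House beats Fika; Harvest beats Fika; Kiln beats Fika; Ember beats Harvest) — no Condorcet loser.

none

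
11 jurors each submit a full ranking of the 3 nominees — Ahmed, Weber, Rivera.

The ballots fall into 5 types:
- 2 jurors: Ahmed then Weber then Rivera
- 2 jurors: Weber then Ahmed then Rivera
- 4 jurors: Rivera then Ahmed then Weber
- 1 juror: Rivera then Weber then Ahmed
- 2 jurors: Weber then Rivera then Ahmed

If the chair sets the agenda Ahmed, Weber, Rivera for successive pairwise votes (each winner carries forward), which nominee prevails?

Rivera

Round 1: Ahmed vs Weber — 6–5, Ahmed advances.
Round 2: Ahmed vs Rivera — 4–7, Rivera advances.
The agenda winner is Rivera.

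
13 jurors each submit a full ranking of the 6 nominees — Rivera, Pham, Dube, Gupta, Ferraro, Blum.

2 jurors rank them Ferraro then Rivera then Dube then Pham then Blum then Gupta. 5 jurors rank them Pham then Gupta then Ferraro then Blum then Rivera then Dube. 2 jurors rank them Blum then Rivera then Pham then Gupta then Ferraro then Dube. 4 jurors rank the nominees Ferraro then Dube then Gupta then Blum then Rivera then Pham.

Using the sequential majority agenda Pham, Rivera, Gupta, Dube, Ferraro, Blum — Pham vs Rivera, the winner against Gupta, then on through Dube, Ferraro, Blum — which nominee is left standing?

Gupta

Round 1: Pham vs Rivera — 5–8, Rivera advances.
Round 2: Rivera vs Gupta — 4–9, Gupta advances.
Round 3: Gupta vs Dube — 7–6, Gupta advances.
Round 4: Gupta vs Ferraro — 7–6, Gupta advances.
Round 5: Gupta vs Blum — 9–4, Gupta advances.
Gupta survives the agenda.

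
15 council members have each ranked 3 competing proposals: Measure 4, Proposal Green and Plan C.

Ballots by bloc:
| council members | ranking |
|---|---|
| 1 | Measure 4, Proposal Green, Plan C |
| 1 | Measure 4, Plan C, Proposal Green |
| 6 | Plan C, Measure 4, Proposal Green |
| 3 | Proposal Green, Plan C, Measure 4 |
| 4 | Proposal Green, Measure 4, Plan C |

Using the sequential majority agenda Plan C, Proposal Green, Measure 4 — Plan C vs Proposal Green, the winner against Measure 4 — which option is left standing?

Measure 4

Round 1: Plan C vs Proposal Green — 7–8, Proposal Green advances.
Round 2: Proposal Green vs Measure 4 — 7–8, Measure 4 advances.
Measure 4 survives the agenda.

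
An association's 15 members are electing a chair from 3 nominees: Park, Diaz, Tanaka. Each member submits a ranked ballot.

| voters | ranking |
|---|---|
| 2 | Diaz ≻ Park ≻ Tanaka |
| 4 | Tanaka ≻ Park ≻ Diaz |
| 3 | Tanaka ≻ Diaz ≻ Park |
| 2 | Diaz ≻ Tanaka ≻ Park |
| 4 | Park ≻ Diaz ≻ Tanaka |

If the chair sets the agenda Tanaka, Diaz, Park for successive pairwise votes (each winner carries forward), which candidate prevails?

Round 1: Tanaka vs Diaz — 7–8, Diaz advances.
Round 2: Diaz vs Park — 7–8, Park advances.
The agenda winner is Park.

Park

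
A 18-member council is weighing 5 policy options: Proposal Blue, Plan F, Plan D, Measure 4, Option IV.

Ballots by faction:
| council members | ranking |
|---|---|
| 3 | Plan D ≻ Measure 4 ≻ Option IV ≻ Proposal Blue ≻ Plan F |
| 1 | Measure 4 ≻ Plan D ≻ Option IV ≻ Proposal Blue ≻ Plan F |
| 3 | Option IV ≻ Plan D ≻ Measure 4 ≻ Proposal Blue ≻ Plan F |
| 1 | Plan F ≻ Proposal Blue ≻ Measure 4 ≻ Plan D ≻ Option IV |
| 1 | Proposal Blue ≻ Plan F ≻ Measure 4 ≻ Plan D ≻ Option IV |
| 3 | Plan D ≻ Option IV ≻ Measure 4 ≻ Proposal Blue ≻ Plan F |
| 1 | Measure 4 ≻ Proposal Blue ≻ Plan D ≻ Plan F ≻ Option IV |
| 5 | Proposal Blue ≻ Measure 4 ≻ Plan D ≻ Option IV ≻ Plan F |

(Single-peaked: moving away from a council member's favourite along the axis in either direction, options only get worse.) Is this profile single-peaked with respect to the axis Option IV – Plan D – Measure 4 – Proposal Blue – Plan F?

Axis positions: Option IV=1, Plan D=2, Measure 4=3, Proposal Blue=4, Plan F=5.
Faction 1 (peak Plan D at position 2): ranking walks positions 2-3-1-4-5, expanding outward from the peak — single-peaked.
Faction 2 (peak Measure 4 at position 3): ranking walks positions 3-2-1-4-5, expanding outward from the peak — single-peaked.
Faction 3 (peak Option IV at position 1): ranking walks positions 1-2-3-4-5, expanding outward from the peak — single-peaked.
Faction 4 (peak Plan F at position 5): ranking walks positions 5-4-3-2-1, expanding outward from the peak — single-peaked.
Faction 5 (peak Proposal Blue at position 4): ranking walks positions 4-5-3-2-1, expanding outward from the peak — single-peaked.
Faction 6 (peak Plan D at position 2): ranking walks positions 2-1-3-4-5, expanding outward from the peak — single-peaked.
Faction 7 (peak Measure 4 at position 3): ranking walks positions 3-4-2-5-1, expanding outward from the peak — single-peaked.
Faction 8 (peak Proposal Blue at position 4): ranking walks positions 4-3-2-1-5, expanding outward from the peak — single-peaked.
Every ranking is single-peaked on this axis.

yes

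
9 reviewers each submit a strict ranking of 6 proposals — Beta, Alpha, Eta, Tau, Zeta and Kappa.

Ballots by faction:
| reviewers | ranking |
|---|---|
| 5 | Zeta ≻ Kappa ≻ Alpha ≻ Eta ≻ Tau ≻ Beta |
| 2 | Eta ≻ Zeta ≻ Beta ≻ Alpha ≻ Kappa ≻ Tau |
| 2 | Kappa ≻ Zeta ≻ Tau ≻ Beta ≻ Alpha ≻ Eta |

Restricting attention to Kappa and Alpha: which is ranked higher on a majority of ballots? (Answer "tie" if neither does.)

Kappa

Ballots ranking Kappa above Alpha: 5 + 2 = 7.
Ballots ranking Alpha above Kappa: 9 − 7 = 2.
Kappa wins the head-to-head 7–2.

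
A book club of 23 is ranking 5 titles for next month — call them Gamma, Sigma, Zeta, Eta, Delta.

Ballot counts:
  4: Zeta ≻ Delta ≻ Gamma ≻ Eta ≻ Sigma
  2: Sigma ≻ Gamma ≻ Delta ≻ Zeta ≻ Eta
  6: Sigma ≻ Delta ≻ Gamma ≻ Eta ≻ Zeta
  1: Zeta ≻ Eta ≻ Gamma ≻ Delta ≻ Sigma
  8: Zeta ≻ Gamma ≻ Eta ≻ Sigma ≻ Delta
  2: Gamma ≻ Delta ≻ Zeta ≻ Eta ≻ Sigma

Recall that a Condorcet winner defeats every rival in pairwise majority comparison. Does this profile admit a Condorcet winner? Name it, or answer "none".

Pairwise majorities:
Gamma vs Sigma: Gamma wins 15–8.
Gamma–Zeta: Zeta 13–10.
Gamma–Eta: Gamma 22–1.
Gamma–Delta: Gamma 13–10.
Sigma vs Zeta: Zeta, 15–8.
Sigma vs Eta: Eta, 15–8.
Sigma–Delta: Sigma 16–7.
Zeta vs Eta: Zeta, 17–6.
Zeta vs Delta: Zeta, 13–10.
Eta vs Delta: Delta wins 14–9.
Zeta wins every pairwise contest, so Zeta is the Condorcet winner.

Zeta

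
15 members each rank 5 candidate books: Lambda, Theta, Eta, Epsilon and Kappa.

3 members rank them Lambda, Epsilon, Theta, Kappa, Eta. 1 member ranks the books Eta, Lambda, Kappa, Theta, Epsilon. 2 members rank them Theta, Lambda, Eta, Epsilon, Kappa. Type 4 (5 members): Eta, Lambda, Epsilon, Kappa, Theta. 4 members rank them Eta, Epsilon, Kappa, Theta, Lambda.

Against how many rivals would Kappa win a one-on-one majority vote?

Kappa against each rival (15 members):
Kappa vs Lambda: Lambda wins 11–4.
Kappa vs Theta: Kappa, 10–5.
Kappa vs Eta: 3 to 12, Eta.
Kappa–Epsilon: Epsilon 14–1.
Kappa beats Theta; loses to Lambda, Eta, Epsilon — 1 pairwise win.

1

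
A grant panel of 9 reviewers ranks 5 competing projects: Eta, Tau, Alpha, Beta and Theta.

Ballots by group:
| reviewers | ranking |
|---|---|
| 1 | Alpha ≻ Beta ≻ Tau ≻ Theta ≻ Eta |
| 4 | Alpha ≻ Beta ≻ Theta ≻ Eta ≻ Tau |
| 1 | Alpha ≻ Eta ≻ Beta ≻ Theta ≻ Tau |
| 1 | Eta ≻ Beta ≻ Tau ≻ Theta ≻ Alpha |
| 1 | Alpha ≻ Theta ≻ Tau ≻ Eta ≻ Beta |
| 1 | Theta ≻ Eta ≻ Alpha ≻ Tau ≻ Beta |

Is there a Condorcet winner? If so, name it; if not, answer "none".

Check each pair by majority over 9 ballots:
Eta vs Tau: Eta wins 7–2.
Eta vs Alpha: Eta preferred on 1+1 = 2 ballots; Alpha wins 7–2.
Eta vs Beta: Eta is ranked higher on 1+1+1+1 = 4 ballots, Beta on 5. Beta wins 5–4.
Eta vs Theta: 2 to 7, Theta.
Tau vs Alpha: Tau preferred on 1 ballot; Alpha wins 8–1.
Tau vs Beta: Beta wins 7–2.
Tau vs Theta: Theta, 7–2.
Alpha vs Beta: Alpha is ranked higher on 1+4+1+1+1 = 8 ballots, Beta on 1. Alpha wins 8–1.
Alpha vs Theta: Alpha, 7–2.
Beta vs Theta: Beta, 7–2.
Only Alpha has no losses; Alpha is the Condorcet winner.

Alpha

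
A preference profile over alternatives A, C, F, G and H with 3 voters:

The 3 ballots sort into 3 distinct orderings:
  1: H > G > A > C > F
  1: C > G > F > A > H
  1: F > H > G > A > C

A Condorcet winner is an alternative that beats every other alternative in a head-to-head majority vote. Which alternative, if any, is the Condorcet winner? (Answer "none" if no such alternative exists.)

Pairwise majorities:
A vs C: A, 2–1.
A vs F: F, 2–1.
A vs G: G, 3–0.
A vs H: H, 2–1.
C vs F: C wins 2–1.
C vs G: G, 2–1.
C vs H: H, 2–1.
F vs G: G, 2–1.
F vs H: F, 2–1.
G vs H: H wins 2–1.
Each alternative drops at least one matchup (A loses to F; C loses to A; F loses to C; G loses to H; H loses to F); the cycle A beats C beats F beats A rules out a Condorcet winner.

none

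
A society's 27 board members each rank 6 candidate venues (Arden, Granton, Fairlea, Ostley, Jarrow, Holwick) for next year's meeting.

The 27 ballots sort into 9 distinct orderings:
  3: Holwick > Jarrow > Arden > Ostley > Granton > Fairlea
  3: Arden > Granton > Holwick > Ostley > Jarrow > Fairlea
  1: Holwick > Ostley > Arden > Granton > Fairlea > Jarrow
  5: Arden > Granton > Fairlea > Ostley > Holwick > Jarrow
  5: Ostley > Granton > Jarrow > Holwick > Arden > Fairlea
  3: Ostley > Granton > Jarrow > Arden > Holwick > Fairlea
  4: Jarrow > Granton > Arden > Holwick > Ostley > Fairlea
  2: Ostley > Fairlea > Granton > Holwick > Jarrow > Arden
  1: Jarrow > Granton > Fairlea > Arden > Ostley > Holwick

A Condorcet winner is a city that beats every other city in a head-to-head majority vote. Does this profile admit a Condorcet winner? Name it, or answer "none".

none

Head-to-head results (27 organisers):
Arden–Granton: Granton 15–12.
Arden vs Fairlea: Arden wins 24–3.
Arden vs Ostley: Arden wins 16–11.
Arden vs Jarrow: Jarrow wins 18–9.
Arden–Holwick: Arden 16–11.
Granton vs Fairlea: Granton wins 25–2.
Granton vs Ostley: Ostley, 14–13.
Granton–Jarrow: Granton 19–8.
Granton vs Holwick: Granton wins 23–4.
Fairlea vs Ostley: Ostley wins 21–6.
Fairlea vs Jarrow: Jarrow, 19–8.
Fairlea–Holwick: Holwick 19–8.
Ostley–Jarrow: Ostley 19–8.
Ostley–Holwick: Ostley 16–11.
Jarrow vs Holwick: Holwick wins 14–13.
Every city loses at least once (Arden loses to Granton; Granton loses to Ostley; Fairlea loses to Arden; Ostley loses to Arden; Jarrow loses to Granton; Holwick loses to Arden). The majority relation contains the cycle Arden → Ostley → Granton → Arden, so there is no Condorcet winner.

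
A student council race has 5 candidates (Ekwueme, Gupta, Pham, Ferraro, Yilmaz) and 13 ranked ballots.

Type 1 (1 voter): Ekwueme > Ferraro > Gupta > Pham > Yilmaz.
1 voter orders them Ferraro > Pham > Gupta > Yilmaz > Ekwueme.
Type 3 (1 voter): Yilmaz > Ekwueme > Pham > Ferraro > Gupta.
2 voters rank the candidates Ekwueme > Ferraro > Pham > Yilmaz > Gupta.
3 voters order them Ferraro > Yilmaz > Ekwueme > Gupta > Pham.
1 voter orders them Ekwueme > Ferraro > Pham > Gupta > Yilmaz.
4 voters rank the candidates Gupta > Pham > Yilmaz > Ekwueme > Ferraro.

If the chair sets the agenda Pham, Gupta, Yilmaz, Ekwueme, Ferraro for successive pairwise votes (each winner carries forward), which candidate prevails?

Round 1: Pham vs Gupta — 5–8, Gupta advances.
Round 2: Gupta vs Yilmaz — 7–6, Gupta advances.
Round 3: Gupta vs Ekwueme — 5–8, Ekwueme advances.
Round 4: Ekwueme vs Ferraro — 9–4, Ekwueme advances.
The agenda winner is Ekwueme.

Ekwueme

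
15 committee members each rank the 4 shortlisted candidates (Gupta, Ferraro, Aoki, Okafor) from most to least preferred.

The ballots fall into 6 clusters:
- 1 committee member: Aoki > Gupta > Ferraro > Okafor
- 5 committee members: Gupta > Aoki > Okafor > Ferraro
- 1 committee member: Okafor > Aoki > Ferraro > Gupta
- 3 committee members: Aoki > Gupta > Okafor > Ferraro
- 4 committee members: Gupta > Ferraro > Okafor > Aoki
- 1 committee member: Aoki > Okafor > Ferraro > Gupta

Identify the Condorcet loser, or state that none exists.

Head-to-head results (15 committee members):
Gupta vs Ferraro: Gupta wins 13–2.
Gupta vs Aoki: 5+4 = 9 for Gupta, 6 for Aoki — Gupta by 9–6.
Gupta vs Okafor: Gupta is ranked higher on 1+5+3+4 = 13 ballots, Okafor on 2. Gupta wins 13–2.
Ferraro vs Aoki: Aoki, 11–4.
Ferraro vs Okafor: 5 to 10, Okafor.
Aoki vs Okafor: Aoki wins 10–5.
Ferraro loses to every other candidate — it is the Condorcet loser.

Ferraro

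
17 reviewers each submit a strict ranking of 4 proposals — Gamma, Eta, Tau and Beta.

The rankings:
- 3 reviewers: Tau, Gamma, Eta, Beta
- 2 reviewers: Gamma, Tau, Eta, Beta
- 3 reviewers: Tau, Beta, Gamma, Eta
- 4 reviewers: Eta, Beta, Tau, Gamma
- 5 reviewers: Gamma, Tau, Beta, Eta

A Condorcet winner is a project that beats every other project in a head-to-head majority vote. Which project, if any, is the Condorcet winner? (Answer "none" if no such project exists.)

Pairwise majorities:
Gamma vs Eta: 13 to 4, Gamma.
Gamma vs Tau: Gamma preferred on 2+5 = 7 ballots; Tau wins 10–7.
Gamma vs Beta: Gamma preferred on 3+2+5 = 10 ballots; Gamma wins 10–7.
Eta vs Tau: 4 for Eta, 13 for Tau — Tau by 13–4.
Eta vs Beta: 3+2+4 = 9 for Eta, 8 for Beta — Eta by 9–8.
Tau vs Beta: 13 to 4, Tau.
Tau beats each of Gamma, Eta, Beta — Tau is the Condorcet winner.

Tau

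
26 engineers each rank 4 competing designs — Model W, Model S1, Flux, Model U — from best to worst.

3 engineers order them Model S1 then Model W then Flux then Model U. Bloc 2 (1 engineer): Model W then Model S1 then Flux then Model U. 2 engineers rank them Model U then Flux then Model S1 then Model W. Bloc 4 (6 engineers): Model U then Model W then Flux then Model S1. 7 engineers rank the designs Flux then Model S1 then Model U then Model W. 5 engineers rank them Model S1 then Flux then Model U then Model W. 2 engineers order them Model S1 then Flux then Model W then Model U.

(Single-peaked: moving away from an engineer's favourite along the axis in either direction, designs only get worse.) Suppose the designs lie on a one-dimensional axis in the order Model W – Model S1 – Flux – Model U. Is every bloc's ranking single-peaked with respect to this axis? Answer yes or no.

Axis positions: Model W=1, Model S1=2, Flux=3, Model U=4.
Bloc 1 (peak Model S1 at position 2): ranking walks positions 2-1-3-4, expanding outward from the peak — single-peaked.
Bloc 2 (peak Model W at position 1): ranking walks positions 1-2-3-4, expanding outward from the peak — single-peaked.
Bloc 3 (peak Model U at position 4): ranking walks positions 4-3-2-1, expanding outward from the peak — single-peaked.
Bloc 4: ranking walks positions 4-1-3-2; Model W is ranked above Flux even though Flux lies between Model W and the peak Model U on the axis — preferences dip and rise again. Not single-peaked.
Bloc 5 (peak Flux at position 3): ranking walks positions 3-2-4-1, expanding outward from the peak — single-peaked.
Bloc 6 (peak Model S1 at position 2): ranking walks positions 2-3-4-1, expanding outward from the peak — single-peaked.
Bloc 7 (peak Model S1 at position 2): ranking walks positions 2-3-1-4, expanding outward from the peak — single-peaked.
Bloc 4 violates single-peakedness, so the profile is not single-peaked on this axis.

no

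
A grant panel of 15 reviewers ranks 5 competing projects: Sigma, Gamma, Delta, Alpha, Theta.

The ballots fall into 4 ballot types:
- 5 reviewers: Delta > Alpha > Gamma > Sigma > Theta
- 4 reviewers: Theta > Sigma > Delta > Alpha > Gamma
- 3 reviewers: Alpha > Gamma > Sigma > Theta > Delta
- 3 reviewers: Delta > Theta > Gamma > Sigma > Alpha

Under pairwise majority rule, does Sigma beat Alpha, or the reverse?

Alpha

Ballots ranking Sigma above Alpha: 4 + 3 = 7.
Ballots ranking Alpha above Sigma: 15 − 7 = 8.
Alpha wins the head-to-head 8–7.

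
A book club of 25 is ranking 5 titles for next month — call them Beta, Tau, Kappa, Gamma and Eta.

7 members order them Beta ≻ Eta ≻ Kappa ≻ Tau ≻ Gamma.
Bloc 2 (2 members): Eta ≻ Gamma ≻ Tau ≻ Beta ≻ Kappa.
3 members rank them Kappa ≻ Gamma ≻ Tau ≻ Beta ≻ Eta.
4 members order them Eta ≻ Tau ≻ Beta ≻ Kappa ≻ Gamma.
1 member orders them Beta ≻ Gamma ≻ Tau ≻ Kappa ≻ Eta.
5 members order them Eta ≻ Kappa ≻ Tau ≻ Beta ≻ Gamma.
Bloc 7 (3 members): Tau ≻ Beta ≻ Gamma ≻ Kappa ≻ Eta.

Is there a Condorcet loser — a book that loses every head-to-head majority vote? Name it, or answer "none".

Pairwise majorities:
Beta vs Tau: Tau wins 17–8.
Beta vs Kappa: Beta, 17–8.
Beta vs Gamma: 20 to 5, Beta.
Beta vs Eta: 7+3+1+3 = 14 for Beta, 11 for Eta — Beta by 14–11.
Tau–Kappa: Kappa 15–10.
Tau–Gamma: Tau 19–6.
Tau vs Eta: 3+1+3 = 7 for Tau, 18 for Eta — Eta by 18–7.
Kappa vs Gamma: Kappa, 19–6.
Kappa–Eta: Eta 18–7.
Gamma vs Eta: Eta, 18–7.
Gamma loses to every other book — it is the Condorcet loser.

Gamma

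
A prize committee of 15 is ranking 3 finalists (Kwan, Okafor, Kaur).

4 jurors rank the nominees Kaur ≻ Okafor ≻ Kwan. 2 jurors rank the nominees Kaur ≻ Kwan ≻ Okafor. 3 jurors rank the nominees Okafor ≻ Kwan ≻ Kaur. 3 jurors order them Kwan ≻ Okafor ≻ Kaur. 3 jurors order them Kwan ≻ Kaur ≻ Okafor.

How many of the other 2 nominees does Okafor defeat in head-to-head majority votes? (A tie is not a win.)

0

Okafor against each rival (15 jurors):
Okafor vs Kwan: Kwan wins 8–7.
Okafor vs Kaur: Kaur, 9–6.
Okafor beats no one; loses to Kwan, Kaur — 0 pairwise wins.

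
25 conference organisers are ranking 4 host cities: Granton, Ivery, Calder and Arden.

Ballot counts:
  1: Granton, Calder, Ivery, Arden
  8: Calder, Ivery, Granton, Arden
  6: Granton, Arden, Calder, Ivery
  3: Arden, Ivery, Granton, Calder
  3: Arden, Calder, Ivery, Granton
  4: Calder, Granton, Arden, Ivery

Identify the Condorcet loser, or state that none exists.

none

Head-to-head results (25 organisers):
Granton vs Ivery: Ivery wins 14–11.
Granton vs Calder: Calder wins 15–10.
Granton vs Arden: 19 to 6, Granton.
Ivery vs Calder: Ivery is ranked higher on 3 ballots, Calder on 22. Calder wins 22–3.
Ivery–Arden: Arden 16–9.
Calder vs Arden: Calder is ranked higher on 1+8+4 = 13 ballots, Arden on 12. Calder wins 13–12.
Each city has at least one pairwise win (Granton beats Arden; Ivery beats Granton; Calder beats Granton; Arden beats Ivery) — no Condorcet loser.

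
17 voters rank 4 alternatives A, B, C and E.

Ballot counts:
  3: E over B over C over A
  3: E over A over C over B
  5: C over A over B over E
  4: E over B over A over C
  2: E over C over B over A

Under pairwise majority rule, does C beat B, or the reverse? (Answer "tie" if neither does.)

Ballots ranking C above B: 3 + 5 + 2 = 10.
Ballots ranking B above C: 17 − 10 = 7.
C wins the head-to-head 10–7.

C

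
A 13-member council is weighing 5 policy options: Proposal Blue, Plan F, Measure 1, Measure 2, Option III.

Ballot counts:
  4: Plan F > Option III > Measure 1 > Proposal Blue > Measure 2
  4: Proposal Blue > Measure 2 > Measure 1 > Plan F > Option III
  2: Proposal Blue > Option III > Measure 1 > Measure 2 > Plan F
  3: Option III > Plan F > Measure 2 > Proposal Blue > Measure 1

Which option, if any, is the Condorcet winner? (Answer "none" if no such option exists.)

Check each pair by majority over 13 ballots:
Proposal Blue vs Plan F: Plan F wins 7–6.
Proposal Blue–Measure 1: Proposal Blue 9–4.
Proposal Blue vs Measure 2: Proposal Blue, 10–3.
Proposal Blue vs Option III: Option III, 7–6.
Plan F–Measure 1: Plan F 7–6.
Plan F vs Measure 2: Plan F, 7–6.
Plan F–Option III: Plan F 8–5.
Measure 1 vs Measure 2: Measure 2, 7–6.
Measure 1–Option III: Option III 9–4.
Measure 2–Option III: Option III 9–4.
Plan F defeats every rival head-to-head and is the Condorcet winner.

Plan F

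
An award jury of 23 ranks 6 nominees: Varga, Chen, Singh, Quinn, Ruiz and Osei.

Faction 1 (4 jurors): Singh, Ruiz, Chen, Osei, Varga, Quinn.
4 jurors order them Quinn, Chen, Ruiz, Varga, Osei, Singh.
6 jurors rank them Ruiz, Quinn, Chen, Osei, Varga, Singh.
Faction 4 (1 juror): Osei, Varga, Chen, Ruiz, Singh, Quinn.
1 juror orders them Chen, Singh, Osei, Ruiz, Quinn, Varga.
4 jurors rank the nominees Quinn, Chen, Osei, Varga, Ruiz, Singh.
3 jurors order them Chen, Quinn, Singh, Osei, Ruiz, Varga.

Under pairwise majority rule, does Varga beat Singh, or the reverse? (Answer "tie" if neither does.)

Varga

Ballots ranking Varga above Singh: 4 + 6 + 1 + 4 = 15.
Ballots ranking Singh above Varga: 23 − 15 = 8.
Varga wins the head-to-head 15–8.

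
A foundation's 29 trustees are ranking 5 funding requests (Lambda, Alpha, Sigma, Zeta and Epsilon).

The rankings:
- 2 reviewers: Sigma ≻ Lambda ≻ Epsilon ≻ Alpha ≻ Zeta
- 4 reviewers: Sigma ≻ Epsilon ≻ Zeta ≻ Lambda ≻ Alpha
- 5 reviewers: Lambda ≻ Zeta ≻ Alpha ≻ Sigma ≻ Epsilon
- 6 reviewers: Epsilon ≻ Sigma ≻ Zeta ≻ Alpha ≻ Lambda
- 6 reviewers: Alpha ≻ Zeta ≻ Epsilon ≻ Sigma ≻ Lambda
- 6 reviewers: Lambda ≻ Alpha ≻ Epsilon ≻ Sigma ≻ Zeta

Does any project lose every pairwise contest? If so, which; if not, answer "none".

none

Head-to-head results (29 reviewers):
Lambda–Alpha: Lambda 17–12.
Lambda vs Sigma: Lambda is ranked higher on 5+6 = 11 ballots, Sigma on 18. Sigma wins 18–11.
Lambda–Zeta: Zeta 16–13.
Lambda vs Epsilon: Epsilon wins 16–13.
Alpha–Sigma: Alpha 17–12.
Alpha vs Zeta: Zeta wins 15–14.
Alpha vs Epsilon: Alpha, 17–12.
Sigma vs Zeta: Sigma, 18–11.
Sigma vs Epsilon: Epsilon wins 18–11.
Zeta vs Epsilon: 5+6 = 11 for Zeta, 18 for Epsilon — Epsilon by 18–11.
Each project has at least one pairwise win (Lambda beats Alpha; Alpha beats Sigma; Sigma beats Lambda; Zeta beats Lambda; Epsilon beats Lambda) — no Condorcet loser.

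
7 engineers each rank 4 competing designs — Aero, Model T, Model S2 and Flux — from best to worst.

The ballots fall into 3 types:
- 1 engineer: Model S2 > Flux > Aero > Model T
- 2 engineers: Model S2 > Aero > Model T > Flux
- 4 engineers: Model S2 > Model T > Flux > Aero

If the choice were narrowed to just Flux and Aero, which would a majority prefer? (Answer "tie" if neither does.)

Flux

Ballots ranking Flux above Aero: 1 + 4 = 5.
Ballots ranking Aero above Flux: 7 − 5 = 2.
Flux wins the head-to-head 5–2.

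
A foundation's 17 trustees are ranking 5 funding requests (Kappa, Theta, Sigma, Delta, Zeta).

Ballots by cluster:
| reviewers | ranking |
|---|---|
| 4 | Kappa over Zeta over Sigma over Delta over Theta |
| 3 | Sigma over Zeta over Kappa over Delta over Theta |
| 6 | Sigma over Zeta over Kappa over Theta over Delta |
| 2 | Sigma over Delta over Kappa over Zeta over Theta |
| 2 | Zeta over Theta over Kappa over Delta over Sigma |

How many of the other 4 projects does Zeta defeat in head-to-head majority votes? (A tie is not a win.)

3

Zeta against each rival (17 reviewers):
Zeta vs Kappa: 11 to 6, Zeta.
Zeta vs Theta: Zeta is ranked higher on 4+3+6+2+2 = 17 ballots, Theta on 0. Zeta wins 17–0.
Zeta vs Sigma: 4+2 = 6 for Zeta, 11 for Sigma — Sigma by 11–6.
Zeta vs Delta: Zeta wins 15–2.
Zeta beats Kappa, Theta, Delta; loses to Sigma — 3 pairwise wins.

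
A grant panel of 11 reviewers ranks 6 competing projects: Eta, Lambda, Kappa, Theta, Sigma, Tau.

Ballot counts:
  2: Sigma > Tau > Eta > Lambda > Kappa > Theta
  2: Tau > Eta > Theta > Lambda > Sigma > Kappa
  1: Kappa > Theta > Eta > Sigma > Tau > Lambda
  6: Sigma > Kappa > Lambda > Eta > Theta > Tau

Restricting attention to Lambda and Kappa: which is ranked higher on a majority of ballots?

Ballots ranking Lambda above Kappa: 2 + 2 = 4.
Ballots ranking Kappa above Lambda: 11 − 4 = 7.
Kappa wins the head-to-head 7–4.

Kappa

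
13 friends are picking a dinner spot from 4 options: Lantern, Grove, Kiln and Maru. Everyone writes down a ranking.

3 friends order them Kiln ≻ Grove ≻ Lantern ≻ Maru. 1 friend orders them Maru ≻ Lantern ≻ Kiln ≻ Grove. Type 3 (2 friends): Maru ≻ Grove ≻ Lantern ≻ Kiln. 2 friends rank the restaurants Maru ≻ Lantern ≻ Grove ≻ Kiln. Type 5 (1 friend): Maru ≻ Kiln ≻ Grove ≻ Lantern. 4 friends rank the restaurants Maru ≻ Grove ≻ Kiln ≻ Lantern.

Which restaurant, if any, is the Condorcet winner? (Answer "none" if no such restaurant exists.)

Check each pair by majority over 13 ballots:
Lantern vs Grove: Lantern preferred on 1+2 = 3 ballots; Grove wins 10–3.
Lantern–Kiln: Kiln 8–5.
Lantern vs Maru: Maru, 10–3.
Grove vs Kiln: Grove, 8–5.
Grove vs Maru: 3 to 10, Maru.
Kiln–Maru: Maru 10–3.
Maru wins every pairwise contest, so Maru is the Condorcet winner.

Maru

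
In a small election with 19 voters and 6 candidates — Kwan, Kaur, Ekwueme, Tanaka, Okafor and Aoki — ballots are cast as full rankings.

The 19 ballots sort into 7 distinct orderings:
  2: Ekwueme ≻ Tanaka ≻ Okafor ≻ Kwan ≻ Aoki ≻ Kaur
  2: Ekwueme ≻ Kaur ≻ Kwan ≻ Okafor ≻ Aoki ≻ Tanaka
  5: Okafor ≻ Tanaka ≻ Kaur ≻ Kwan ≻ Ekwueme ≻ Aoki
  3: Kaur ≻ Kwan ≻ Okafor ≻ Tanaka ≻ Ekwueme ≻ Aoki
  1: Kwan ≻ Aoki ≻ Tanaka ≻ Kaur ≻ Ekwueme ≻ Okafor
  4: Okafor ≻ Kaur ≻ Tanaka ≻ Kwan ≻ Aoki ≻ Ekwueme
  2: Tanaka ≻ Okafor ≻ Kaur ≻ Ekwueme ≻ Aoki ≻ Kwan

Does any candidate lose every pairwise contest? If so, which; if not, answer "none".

Pairwise majorities:
Kwan vs Kaur: Kwan preferred on 2+1 = 3 ballots; Kaur wins 16–3.
Kwan–Ekwueme: Kwan 13–6.
Kwan–Tanaka: Tanaka 13–6.
Kwan–Okafor: Okafor 13–6.
Kwan vs Aoki: 2+2+5+3+1+4 = 17 for Kwan, 2 for Aoki — Kwan by 17–2.
Kaur vs Ekwueme: Kaur is ranked higher on 5+3+1+4+2 = 15 ballots, Ekwueme on 4. Kaur wins 15–4.
Kaur vs Tanaka: 9 to 10, Tanaka.
Kaur vs Okafor: Okafor wins 13–6.
Kaur vs Aoki: 16 to 3, Kaur.
Ekwueme vs Tanaka: Tanaka wins 15–4.
Ekwueme vs Okafor: Okafor, 14–5.
Ekwueme vs Aoki: 2+2+5+3+2 = 14 for Ekwueme, 5 for Aoki — Ekwueme by 14–5.
Tanaka vs Okafor: 5 to 14, Okafor.
Tanaka vs Aoki: Tanaka wins 16–3.
Okafor vs Aoki: Okafor wins 18–1.
Aoki is beaten in every head-to-head and is the Condorcet loser.

Aoki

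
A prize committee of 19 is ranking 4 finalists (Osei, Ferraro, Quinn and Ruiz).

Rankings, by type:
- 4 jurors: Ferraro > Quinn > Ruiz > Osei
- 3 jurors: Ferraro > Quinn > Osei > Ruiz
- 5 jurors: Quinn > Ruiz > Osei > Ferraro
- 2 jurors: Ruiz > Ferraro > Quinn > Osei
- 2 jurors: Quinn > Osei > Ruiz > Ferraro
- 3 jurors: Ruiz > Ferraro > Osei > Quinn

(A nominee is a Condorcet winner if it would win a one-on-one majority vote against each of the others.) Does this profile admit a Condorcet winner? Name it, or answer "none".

none

Check each pair by majority over 19 ballots:
Osei vs Ferraro: Osei preferred on 5+2 = 7 ballots; Ferraro wins 12–7.
Osei–Quinn: Quinn 16–3.
Osei vs Ruiz: Osei is ranked higher on 3+2 = 5 ballots, Ruiz on 14. Ruiz wins 14–5.
Ferraro vs Quinn: Ferraro, 12–7.
Ferraro–Ruiz: Ruiz 12–7.
Quinn vs Ruiz: Quinn wins 14–5.
No nominee is unbeaten: Osei loses to Ferraro; Ferraro loses to Ruiz; Quinn loses to Ferraro; Ruiz loses to Quinn. In particular Ferraro beats Quinn beats Ruiz beats Ferraro is a majority cycle — no Condorcet winner exists.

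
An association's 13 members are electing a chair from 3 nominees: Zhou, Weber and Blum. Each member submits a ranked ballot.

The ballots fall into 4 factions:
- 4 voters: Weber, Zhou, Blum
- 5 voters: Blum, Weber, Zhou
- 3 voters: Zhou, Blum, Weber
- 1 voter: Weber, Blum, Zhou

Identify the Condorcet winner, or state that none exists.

none

Head-to-head results (13 voters):
Zhou vs Weber: Weber wins 10–3.
Zhou vs Blum: Zhou, 7–6.
Weber vs Blum: Blum wins 8–5.
Each candidate drops at least one matchup (Zhou loses to Weber; Weber loses to Blum; Blum loses to Zhou); the cycle Zhou > Blum > Weber > Zhou rules out a Condorcet winner.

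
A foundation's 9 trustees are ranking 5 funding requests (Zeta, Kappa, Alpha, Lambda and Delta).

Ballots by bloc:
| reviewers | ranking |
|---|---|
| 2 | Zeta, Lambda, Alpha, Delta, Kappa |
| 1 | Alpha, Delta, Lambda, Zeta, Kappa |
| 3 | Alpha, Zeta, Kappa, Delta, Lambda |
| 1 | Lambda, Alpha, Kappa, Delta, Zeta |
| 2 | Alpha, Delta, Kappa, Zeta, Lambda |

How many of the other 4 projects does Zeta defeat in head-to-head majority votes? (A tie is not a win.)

3

Zeta against each rival (9 reviewers):
Zeta vs Kappa: Zeta preferred on 2+1+3 = 6 ballots; Zeta wins 6–3.
Zeta vs Alpha: 2 for Zeta, 7 for Alpha — Alpha by 7–2.
Zeta vs Lambda: Zeta, 7–2.
Zeta vs Delta: Zeta, 5–4.
Zeta beats Kappa, Lambda, Delta; loses to Alpha — 3 pairwise wins.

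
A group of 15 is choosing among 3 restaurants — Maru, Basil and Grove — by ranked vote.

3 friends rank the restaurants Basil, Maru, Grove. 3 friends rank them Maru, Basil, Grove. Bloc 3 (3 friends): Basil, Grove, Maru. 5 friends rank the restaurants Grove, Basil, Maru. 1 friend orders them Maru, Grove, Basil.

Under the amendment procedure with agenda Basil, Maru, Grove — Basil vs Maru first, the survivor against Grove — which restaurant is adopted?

Basil

Round 1: Basil vs Maru — 11–4, Basil advances.
Round 2: Basil vs Grove — 9–6, Basil advances.
Basil survives the agenda.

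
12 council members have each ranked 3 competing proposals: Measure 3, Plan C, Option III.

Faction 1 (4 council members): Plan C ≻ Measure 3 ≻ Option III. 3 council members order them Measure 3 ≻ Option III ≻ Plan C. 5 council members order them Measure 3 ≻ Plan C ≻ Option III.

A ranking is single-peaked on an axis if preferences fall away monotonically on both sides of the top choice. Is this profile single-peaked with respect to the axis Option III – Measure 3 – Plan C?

Axis positions: Option III=1, Measure 3=2, Plan C=3.
Faction 1 (peak Plan C at position 3): ranking walks positions 3-2-1, expanding outward from the peak — single-peaked.
Faction 2 (peak Measure 3 at position 2): ranking walks positions 2-1-3, expanding outward from the peak — single-peaked.
Faction 3 (peak Measure 3 at position 2): ranking walks positions 2-3-1, expanding outward from the peak — single-peaked.
Every ranking is single-peaked on this axis.

yes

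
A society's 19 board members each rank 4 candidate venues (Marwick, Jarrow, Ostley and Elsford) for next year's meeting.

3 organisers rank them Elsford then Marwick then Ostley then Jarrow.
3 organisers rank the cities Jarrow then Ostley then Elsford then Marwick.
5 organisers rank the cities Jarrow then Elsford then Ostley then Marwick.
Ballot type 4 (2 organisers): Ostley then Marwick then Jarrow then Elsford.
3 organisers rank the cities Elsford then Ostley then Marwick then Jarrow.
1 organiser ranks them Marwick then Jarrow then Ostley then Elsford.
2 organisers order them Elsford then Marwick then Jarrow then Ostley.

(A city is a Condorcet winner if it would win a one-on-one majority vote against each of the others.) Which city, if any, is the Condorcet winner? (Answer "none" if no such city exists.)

none

Head-to-head results (19 organisers):
Marwick vs Jarrow: Marwick wins 11–8.
Marwick vs Ostley: Ostley, 13–6.
Marwick vs Elsford: Elsford wins 16–3.
Jarrow vs Ostley: Jarrow, 11–8.
Jarrow–Elsford: Jarrow 11–8.
Ostley–Elsford: Elsford 13–6.
Every city loses at least once (Marwick loses to Ostley; Jarrow loses to Marwick; Ostley loses to Jarrow; Elsford loses to Jarrow). The majority relation contains the cycle Marwick beats Jarrow beats Ostley beats Marwick, so there is no Condorcet winner.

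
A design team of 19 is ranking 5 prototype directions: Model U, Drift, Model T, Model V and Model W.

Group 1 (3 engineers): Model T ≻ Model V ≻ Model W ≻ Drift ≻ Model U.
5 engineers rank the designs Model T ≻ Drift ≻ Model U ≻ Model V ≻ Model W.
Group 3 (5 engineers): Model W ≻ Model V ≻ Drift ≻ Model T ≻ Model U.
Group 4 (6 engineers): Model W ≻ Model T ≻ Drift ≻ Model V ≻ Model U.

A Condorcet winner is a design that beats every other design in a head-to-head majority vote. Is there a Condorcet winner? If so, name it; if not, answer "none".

Check each pair by majority over 19 ballots:
Model U vs Drift: 0 to 19, Drift.
Model U vs Model T: 0 to 19, Model T.
Model U vs Model V: Model U is ranked higher on 5 ballots, Model V on 14. Model V wins 14–5.
Model U vs Model W: Model U preferred on 5 ballots; Model W wins 14–5.
Drift vs Model T: Drift preferred on 5 ballots; Model T wins 14–5.
Drift vs Model V: Drift is ranked higher on 5+6 = 11 ballots, Model V on 8. Drift wins 11–8.
Drift vs Model W: Drift is ranked higher on 5 ballots, Model W on 14. Model W wins 14–5.
Model T vs Model V: 14 to 5, Model T.
Model T vs Model W: Model T is ranked higher on 3+5 = 8 ballots, Model W on 11. Model W wins 11–8.
Model V vs Model W: Model V is ranked higher on 3+5 = 8 ballots, Model W on 11. Model W wins 11–8.
Model W wins every pairwise contest, so Model W is the Condorcet winner.

Model W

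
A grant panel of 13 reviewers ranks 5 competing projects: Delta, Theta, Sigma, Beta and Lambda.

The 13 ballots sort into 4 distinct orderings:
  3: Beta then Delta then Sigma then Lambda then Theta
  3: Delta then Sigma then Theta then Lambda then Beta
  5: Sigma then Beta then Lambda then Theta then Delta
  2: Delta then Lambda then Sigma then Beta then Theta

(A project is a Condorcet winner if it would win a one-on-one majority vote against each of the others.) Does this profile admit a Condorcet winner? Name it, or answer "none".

Pairwise majorities:
Delta vs Theta: Delta preferred on 3+3+2 = 8 ballots; Delta wins 8–5.
Delta vs Sigma: Delta wins 8–5.
Delta vs Beta: 5 to 8, Beta.
Delta vs Lambda: Delta, 8–5.
Theta vs Sigma: Theta is ranked higher on 0 ballots, Sigma on 13. Sigma wins 13–0.
Theta vs Beta: Beta wins 10–3.
Theta vs Lambda: Theta is ranked higher on 3 ballots, Lambda on 10. Lambda wins 10–3.
Sigma vs Beta: Sigma is ranked higher on 3+5+2 = 10 ballots, Beta on 3. Sigma wins 10–3.
Sigma vs Lambda: Sigma preferred on 3+3+5 = 11 ballots; Sigma wins 11–2.
Beta vs Lambda: 8 to 5, Beta.
Every project loses at least once (Delta loses to Beta; Theta loses to Delta; Sigma loses to Delta; Beta loses to Sigma; Lambda loses to Delta). The majority relation contains the cycle Delta → Sigma → Beta → Delta, so there is no Condorcet winner.

none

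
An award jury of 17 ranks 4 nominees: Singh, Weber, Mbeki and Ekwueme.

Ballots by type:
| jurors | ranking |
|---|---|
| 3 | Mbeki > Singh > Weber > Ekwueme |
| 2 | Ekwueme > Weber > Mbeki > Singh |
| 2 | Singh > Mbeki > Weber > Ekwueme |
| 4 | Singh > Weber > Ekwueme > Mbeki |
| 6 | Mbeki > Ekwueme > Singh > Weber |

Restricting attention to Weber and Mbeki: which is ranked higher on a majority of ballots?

Ballots ranking Weber above Mbeki: 2 + 4 = 6.
Ballots ranking Mbeki above Weber: 17 − 6 = 11.
Mbeki wins the head-to-head 11–6.

Mbeki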